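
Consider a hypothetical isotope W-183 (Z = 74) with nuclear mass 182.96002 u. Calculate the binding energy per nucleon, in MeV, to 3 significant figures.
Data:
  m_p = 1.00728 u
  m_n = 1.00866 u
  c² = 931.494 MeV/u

7.75 MeV/nucleon

Z = 74, so N = A − Z = 183 − 74 = 109.
Total constituent mass: 74 × 1.00728 + 109 × 1.00866 = 184.48266 u
Mass defect Δm = 184.48266 − 182.96002 = 1.52264 u
Binding energy = Δm·c² = 1.52264 × 931.494 MeV/u = 1418.33 MeV
Dividing by A = 183 gives 7.750 MeV per nucleon.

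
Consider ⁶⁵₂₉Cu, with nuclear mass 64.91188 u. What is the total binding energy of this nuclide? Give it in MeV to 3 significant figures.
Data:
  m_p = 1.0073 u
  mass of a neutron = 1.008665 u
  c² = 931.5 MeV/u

570 MeV

Σm = 29·m_p + 36·m_n = 29.2117 + 36.311940 = 65.523640 u
Δm = 65.523640 − 64.91188 = 0.611760 u
Converting to energy: 0.611760 u × 931.5 MeV/u = 569.854 MeV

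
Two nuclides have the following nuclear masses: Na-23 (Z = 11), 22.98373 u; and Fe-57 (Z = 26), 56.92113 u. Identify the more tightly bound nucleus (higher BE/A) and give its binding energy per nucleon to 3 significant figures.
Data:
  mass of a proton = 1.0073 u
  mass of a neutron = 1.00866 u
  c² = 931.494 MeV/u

Fe-57; 8.78 MeV/nucleon

Na-23: Σm = 11(1.0073) + 12(1.00866) = 23.18422 u; Δm = 0.20049 u; E_B = 186.76 MeV; E_B/A = 8.120 MeV
Fe-57: Σm = 26(1.0073) + 31(1.00866) = 57.45826 u; Δm = 0.53713 u; E_B = 500.33 MeV; E_B/A = 8.778 MeV
Fe-57 has the higher binding energy per nucleon, so it is the more tightly bound nucleus.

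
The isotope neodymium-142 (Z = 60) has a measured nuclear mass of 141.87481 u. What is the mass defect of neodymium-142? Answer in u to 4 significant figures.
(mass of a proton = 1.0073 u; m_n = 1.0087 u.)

1.277 u

Mass of separated nucleons = 60(1.0073) + 82(1.0087) = 60.4380 + 82.7134 = 143.1514 u
Δm = 143.1514 − 141.87481 = 1.27659 u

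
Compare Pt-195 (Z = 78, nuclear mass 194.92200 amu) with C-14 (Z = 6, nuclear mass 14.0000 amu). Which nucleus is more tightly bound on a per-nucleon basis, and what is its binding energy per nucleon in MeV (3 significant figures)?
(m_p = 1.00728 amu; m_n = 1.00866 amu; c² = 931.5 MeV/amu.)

Pt-195: Σm = 78(1.00728) + 117(1.00866) = 196.58106 amu; Δm = 1.65906 amu; E_B = 1545.4 MeV; E_B/A = 7.925 MeV
C-14: Σm = 6(1.00728) + 8(1.00866) = 14.11296 amu; Δm = 0.11296 amu; E_B = 105.22 MeV; E_B/A = 7.516 MeV
Pt-195 has the higher binding energy per nucleon, so it is the more tightly bound nucleus.

Pt-195; 7.93 MeV/nucleon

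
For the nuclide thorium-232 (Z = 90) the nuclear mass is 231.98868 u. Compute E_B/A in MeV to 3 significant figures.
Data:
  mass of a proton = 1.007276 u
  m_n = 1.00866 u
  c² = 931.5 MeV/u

Z = 90, so N = A − Z = 232 − 90 = 142.
Mass of separated nucleons = 90(1.007276) + 142(1.00866) = 90.654840 + 143.22972 = 233.884560 u
The mass defect is 233.884560 − 231.98868 = 1.895880 u.
Converting to energy: 1.895880 u × 931.5 MeV/u = 1766.01 MeV
BE/A = 1766.01 MeV / 232 = 7.612 MeV/nucleon

7.61 MeV/nucleon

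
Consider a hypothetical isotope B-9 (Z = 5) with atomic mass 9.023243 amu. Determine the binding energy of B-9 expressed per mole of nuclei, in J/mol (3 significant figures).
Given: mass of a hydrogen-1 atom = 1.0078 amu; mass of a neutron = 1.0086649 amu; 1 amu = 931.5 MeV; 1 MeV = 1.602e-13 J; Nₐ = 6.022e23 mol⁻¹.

4.53e+12 J/mol

Z = 5, so N = A − Z = 9 − 5 = 4.
Σm = 5·m(¹H) + 4·m_n = 5.0390 + 4.0346596 = 9.0736596 amu
Mass defect Δm = 9.0736596 − 9.023243 = 0.0504166 amu
E_B = 0.0504166 × 931.5 = 46.9631 MeV
Per nucleus in joules: 46.9631 MeV × 1.602e-13 J/MeV = 7.5235e-12 J
Per mole: 7.5235e-12 J × 6.022e23 mol⁻¹ = 4.5307e+12 J/mol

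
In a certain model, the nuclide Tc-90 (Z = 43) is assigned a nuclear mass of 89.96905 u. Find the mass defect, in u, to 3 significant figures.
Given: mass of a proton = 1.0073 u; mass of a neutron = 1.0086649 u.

0.752 u

With 43 protons and 47 neutrons (A = 90):
Σm = 43·m_p + 47·m_n = 43.3139 + 47.4072503 = 90.7211503 u
Δm = 90.7211503 − 89.96905 = 0.7521003 u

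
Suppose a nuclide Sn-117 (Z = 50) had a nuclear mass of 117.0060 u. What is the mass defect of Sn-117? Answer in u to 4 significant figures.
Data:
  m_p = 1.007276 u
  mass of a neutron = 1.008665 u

0.9384 u

With 50 protons and 67 neutrons (A = 117):
Σm = 50·m_p + 67·m_n = 50.363800 + 67.580555 = 117.944355 u
The mass defect is 117.944355 − 117.0060 = 0.938355 u.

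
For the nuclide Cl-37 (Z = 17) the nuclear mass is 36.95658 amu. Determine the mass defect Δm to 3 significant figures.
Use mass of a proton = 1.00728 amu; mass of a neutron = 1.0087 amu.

0.341 amu

The nucleus contains 17 protons and 37 − 17 = 20 neutrons.
Mass of separated nucleons = 17(1.00728) + 20(1.0087) = 17.12376 + 20.1740 = 37.29776 amu
Mass defect Δm = 37.29776 − 36.95658 = 0.34118 amu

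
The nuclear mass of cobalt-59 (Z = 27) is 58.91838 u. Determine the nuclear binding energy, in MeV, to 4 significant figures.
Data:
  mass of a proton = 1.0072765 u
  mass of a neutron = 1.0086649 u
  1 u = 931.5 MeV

517.3 MeV

The nucleus contains 27 protons and 59 − 27 = 32 neutrons.
Σm = 27·m_p + 32·m_n = 27.1964655 + 32.2772768 = 59.4737423 u
Mass defect Δm = 59.4737423 − 58.91838 = 0.5553623 u
E_B = 0.5553623 × 931.5 = 517.320 MeV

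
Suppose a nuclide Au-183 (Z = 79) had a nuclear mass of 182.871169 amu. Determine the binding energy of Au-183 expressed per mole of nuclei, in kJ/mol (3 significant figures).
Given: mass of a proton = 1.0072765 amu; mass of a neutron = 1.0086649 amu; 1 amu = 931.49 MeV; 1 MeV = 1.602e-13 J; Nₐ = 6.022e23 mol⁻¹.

Σm = 79·m_p + 104·m_n = 79.5748435 + 104.9011496 = 184.4759931 amu
The mass defect is 184.4759931 − 182.871169 = 1.6048241 amu.
Converting to energy: 1.6048241 amu × 931.49 MeV/amu = 1494.88 MeV
Per nucleus in joules: 1494.88 MeV × 1.602e-13 J/MeV = 2.3948e-10 J
Per mole: 2.3948e-10 J × 6.022e23 mol⁻¹ = 1.4421e+14 J/mol

1.44e+11 kJ/mol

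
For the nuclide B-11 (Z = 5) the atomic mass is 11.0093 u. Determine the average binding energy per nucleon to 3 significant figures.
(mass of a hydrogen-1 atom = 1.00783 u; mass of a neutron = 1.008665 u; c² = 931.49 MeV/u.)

6.93 MeV/nucleon

Total constituent mass: 5 × 1.00783 + 6 × 1.008665 = 11.091140 u
Mass defect Δm = 11.091140 − 11.0093 = 0.081840 u
Converting to energy: 0.081840 u × 931.49 MeV/u = 76.2331 MeV
BE/A = 76.2331 MeV / 11 = 6.930 MeV/nucleon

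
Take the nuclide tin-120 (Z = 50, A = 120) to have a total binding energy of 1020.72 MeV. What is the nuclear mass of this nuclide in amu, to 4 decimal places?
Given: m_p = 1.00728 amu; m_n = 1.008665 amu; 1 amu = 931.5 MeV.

119.8748 amu

Mass defect = 1020.72 MeV / (931.5 MeV/amu) = 1.095781 amu
Constituent mass = 50(1.00728) + 70(1.008665) = 120.970550 amu
Nuclear mass = 120.970550 − 1.095781 = 119.874769 amu ≈ 119.8748 amu (to 4 decimal places)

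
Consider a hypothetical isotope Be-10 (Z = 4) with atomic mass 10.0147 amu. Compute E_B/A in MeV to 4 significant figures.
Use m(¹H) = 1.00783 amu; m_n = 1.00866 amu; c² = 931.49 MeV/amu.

The nucleus contains 4 protons and 10 − 4 = 6 neutrons.
Total constituent mass: 4 × 1.00783 + 6 × 1.00866 = 10.08328 amu
Δm = 10.08328 − 10.0147 = 0.06858 amu
E_B = 0.06858 × 931.49 = 63.8816 MeV
Dividing by A = 10 gives 6.388 MeV per nucleon.

6.388 MeV/nucleon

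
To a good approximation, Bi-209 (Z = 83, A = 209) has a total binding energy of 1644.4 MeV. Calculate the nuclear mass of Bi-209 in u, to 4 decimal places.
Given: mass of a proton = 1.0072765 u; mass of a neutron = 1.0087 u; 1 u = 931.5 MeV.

Mass defect = 1644.4 MeV / (931.5 MeV/u) = 1.765325 u
Constituent mass = 83(1.0072765) + 126(1.0087) = 210.7001495 u
Nuclear mass = 210.7001495 − 1.765325 = 208.9348245 u ≈ 208.9348 u (to 4 decimal places)

208.9348 u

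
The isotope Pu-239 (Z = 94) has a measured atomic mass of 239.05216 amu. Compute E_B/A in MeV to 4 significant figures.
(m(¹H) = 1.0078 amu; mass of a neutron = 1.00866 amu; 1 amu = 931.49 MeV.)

Z = 94, so N = A − Z = 239 − 94 = 145.
Total constituent mass: 94 × 1.0078 + 145 × 1.00866 = 240.98890 amu
Mass defect Δm = 240.98890 − 239.05216 = 1.93674 amu
Converting to energy: 1.93674 amu × 931.49 MeV/amu = 1804.05 MeV
Per nucleon: 1804.05 / 239 = 7.548 MeV

7.548 MeV/nucleon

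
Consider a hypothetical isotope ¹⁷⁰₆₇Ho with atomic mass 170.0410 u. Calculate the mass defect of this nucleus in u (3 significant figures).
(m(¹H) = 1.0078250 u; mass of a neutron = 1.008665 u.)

Z = 67, so N = A − Z = 170 − 67 = 103.
Mass of separated nucleons = 67(1.0078250) + 103(1.008665) = 67.5242750 + 103.892495 = 171.4167700 u
Mass defect Δm = 171.4167700 − 170.0410 = 1.3757700 u

1.38 u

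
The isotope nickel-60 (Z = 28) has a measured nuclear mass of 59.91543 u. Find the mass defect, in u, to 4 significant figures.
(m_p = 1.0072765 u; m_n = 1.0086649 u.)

Mass of separated nucleons = 28(1.0072765) + 32(1.0086649) = 28.2037420 + 32.2772768 = 60.4810188 u
Δm = 60.4810188 − 59.91543 = 0.5655888 u

0.5656 u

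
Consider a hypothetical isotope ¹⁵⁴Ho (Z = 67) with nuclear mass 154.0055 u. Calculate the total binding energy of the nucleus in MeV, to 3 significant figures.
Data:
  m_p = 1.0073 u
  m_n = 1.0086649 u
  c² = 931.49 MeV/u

1150 MeV

Total constituent mass: 67 × 1.0073 + 87 × 1.0086649 = 155.2429463 u
Mass defect Δm = 155.2429463 − 154.0055 = 1.2374463 u
Converting to energy: 1.2374463 u × 931.49 MeV/u = 1152.67 MeV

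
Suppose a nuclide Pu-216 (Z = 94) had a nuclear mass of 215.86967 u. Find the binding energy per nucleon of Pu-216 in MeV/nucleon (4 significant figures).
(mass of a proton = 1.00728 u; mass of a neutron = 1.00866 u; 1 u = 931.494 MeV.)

8.069 MeV/nucleon

With 94 protons and 122 neutrons (A = 216):
Σm = 94·m_p + 122·m_n = 94.68432 + 123.05652 = 217.74084 u
The mass defect is 217.74084 − 215.86967 = 1.87117 u.
Binding energy = Δm·c² = 1.87117 × 931.494 MeV/u = 1742.98 MeV
Dividing by A = 216 gives 8.069 MeV per nucleon.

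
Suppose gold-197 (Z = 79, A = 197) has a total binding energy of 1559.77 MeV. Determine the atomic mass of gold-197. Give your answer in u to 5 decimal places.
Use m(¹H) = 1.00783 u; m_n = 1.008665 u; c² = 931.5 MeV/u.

Mass defect = 1559.77 MeV / (931.5 MeV/u) = 1.6744713 u
Constituent mass = 79(1.00783) + 118(1.008665) = 198.641040 u
Atomic mass = 198.641040 − 1.6744713 = 196.9665687 u ≈ 196.96657 u (to 5 decimal places)

196.96657 u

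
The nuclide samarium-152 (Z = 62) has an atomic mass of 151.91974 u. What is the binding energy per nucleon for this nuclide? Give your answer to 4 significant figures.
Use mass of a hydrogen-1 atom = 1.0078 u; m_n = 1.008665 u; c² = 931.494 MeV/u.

With 62 protons and 90 neutrons (A = 152):
Mass of separated nucleons = 62(1.0078) + 90(1.008665) = 62.4836 + 90.779850 = 153.263450 u
The mass defect is 153.263450 − 151.91974 = 1.343710 u.
E_B = 1.343710 × 931.494 = 1251.66 MeV
Per nucleon: 1251.66 / 152 = 8.235 MeV

8.235 MeV/nucleon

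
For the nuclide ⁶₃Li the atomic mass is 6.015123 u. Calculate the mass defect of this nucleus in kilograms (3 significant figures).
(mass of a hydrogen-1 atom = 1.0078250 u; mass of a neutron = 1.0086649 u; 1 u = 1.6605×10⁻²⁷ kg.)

5.70e-29 kg

With 3 protons and 3 neutrons (A = 6):
Σm = 3·m(¹H) + 3·m_n = 3.0234750 + 3.0259947 = 6.0494697 u
Δm = 6.0494697 − 6.015123 = 0.0343467 u
In SI units: 0.0343467 u × 1.6605×10⁻²⁷ kg/u = 5.7033e-29 kg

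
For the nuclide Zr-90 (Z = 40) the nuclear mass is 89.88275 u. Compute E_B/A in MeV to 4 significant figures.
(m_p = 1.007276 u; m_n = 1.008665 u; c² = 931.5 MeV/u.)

Z = 40, so N = A − Z = 90 − 40 = 50.
Σm = 40·m_p + 50·m_n = 40.291040 + 50.433250 = 90.724290 u
The mass defect is 90.724290 − 89.88275 = 0.841540 u.
E_B = 0.841540 × 931.5 = 783.895 MeV
Dividing by A = 90 gives 8.710 MeV per nucleon.

8.710 MeV/nucleon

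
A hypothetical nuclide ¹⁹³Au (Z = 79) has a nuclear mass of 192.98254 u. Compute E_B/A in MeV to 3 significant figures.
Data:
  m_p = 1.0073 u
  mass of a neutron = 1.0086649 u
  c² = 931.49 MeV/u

Σm = 79·m_p + 114·m_n = 79.5767 + 114.9877986 = 194.5644986 u
Δm = 194.5644986 − 192.98254 = 1.5819586 u
Binding energy = Δm·c² = 1.5819586 × 931.49 MeV/u = 1473.58 MeV
Dividing by A = 193 gives 7.635 MeV per nucleon.

7.64 MeV/nucleon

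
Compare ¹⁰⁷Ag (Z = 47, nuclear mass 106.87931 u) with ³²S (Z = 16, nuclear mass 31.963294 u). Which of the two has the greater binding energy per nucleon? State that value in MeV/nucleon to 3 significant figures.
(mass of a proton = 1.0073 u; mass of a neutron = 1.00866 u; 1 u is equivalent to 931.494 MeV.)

¹⁰⁷Ag: Σm = 47(1.0073) + 60(1.00866) = 107.86270 u; Δm = 0.98339 u; E_B = 916.02 MeV; E_B/A = 8.561 MeV
³²S: Σm = 16(1.0073) + 16(1.00866) = 32.25536 u; Δm = 0.292066 u; E_B = 272.06 MeV; E_B/A = 8.502 MeV
¹⁰⁷Ag has the higher binding energy per nucleon, so it is the more tightly bound nucleus.

¹⁰⁷Ag; 8.56 MeV/nucleon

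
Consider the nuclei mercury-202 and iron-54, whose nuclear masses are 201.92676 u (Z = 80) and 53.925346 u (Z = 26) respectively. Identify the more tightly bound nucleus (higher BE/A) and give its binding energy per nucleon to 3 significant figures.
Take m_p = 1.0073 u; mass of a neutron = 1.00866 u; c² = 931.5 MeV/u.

mercury-202: Σm = 80(1.0073) + 122(1.00866) = 203.64052 u; Δm = 1.71376 u; E_B = 1596.4 MeV; E_B/A = 7.903 MeV
iron-54: Σm = 26(1.0073) + 28(1.00866) = 54.43228 u; Δm = 0.506934 u; E_B = 472.21 MeV; E_B/A = 8.7446 MeV
iron-54 has the higher binding energy per nucleon, so it is the more tightly bound nucleus.

iron-54; 8.74 MeV/nucleon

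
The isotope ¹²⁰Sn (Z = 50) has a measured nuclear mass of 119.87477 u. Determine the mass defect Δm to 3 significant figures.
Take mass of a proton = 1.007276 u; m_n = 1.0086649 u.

1.10 u

Total constituent mass: 50 × 1.007276 + 70 × 1.0086649 = 120.9703430 u
Mass defect Δm = 120.9703430 − 119.87477 = 1.0955730 u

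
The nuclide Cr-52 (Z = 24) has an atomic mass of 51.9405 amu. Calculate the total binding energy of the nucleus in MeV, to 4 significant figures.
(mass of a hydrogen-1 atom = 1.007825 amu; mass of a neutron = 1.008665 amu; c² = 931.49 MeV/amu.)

456.4 MeV

Total constituent mass: 24 × 1.007825 + 28 × 1.008665 = 52.430420 amu
Mass defect Δm = 52.430420 − 51.9405 = 0.489920 amu
Converting to energy: 0.489920 amu × 931.49 MeV/amu = 456.356 MeV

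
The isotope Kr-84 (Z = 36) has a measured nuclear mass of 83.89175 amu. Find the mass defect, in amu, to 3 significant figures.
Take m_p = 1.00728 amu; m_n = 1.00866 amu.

0.786 amu

With 36 protons and 48 neutrons (A = 84):
Total constituent mass: 36 × 1.00728 + 48 × 1.00866 = 84.67776 amu
Mass defect Δm = 84.67776 − 83.89175 = 0.78601 amu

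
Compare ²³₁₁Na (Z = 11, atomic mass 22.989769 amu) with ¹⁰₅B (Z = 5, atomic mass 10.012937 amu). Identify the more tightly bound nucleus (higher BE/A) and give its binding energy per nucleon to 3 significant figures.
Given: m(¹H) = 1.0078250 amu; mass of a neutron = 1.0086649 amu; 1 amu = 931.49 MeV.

²³₁₁Na: Σm = 11(1.0078250) + 12(1.0086649) = 23.1900538 amu; Δm = 0.2002848 amu; E_B = 186.56 MeV; E_B/A = 8.111 MeV
¹⁰₅B: Σm = 5(1.0078250) + 5(1.0086649) = 10.0824495 amu; Δm = 0.0695125 amu; E_B = 64.750 MeV; E_B/A = 6.475 MeV
²³₁₁Na has the higher binding energy per nucleon, so it is the more tightly bound nucleus.

²³₁₁Na; 8.11 MeV/nucleon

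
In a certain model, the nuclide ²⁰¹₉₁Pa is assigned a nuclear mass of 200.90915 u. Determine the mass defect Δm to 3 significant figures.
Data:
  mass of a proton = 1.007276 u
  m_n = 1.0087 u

Mass of separated nucleons = 91(1.007276) + 110(1.0087) = 91.662116 + 110.9570 = 202.619116 u
The mass defect is 202.619116 − 200.90915 = 1.709966 u.

1.71 u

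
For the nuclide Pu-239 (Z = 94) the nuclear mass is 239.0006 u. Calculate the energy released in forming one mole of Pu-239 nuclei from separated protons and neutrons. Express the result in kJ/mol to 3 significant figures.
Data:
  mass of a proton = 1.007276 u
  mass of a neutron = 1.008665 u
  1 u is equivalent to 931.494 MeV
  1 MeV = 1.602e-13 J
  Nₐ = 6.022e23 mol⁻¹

Mass of separated nucleons = 94(1.007276) + 145(1.008665) = 94.683944 + 146.256425 = 240.940369 u
Mass defect Δm = 240.940369 − 239.0006 = 1.939769 u
Binding energy = Δm·c² = 1.939769 × 931.494 MeV/u = 1806.88 MeV
Per nucleus in joules: 1806.88 MeV × 1.602e-13 J/MeV = 2.8946e-10 J
Per mole: 2.8946e-10 J × 6.022e23 mol⁻¹ = 1.7431e+14 J/mol

1.74e+11 kJ/mol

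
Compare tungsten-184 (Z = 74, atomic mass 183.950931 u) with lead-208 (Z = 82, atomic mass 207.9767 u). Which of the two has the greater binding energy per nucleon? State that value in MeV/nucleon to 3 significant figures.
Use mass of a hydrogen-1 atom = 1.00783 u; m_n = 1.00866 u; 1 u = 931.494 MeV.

tungsten-184; 8.00 MeV/nucleon

tungsten-184: Σm = 74(1.00783) + 110(1.00866) = 185.53202 u; Δm = 1.581089 u; E_B = 1472.8 MeV; E_B/A = 8.004 MeV
lead-208: Σm = 82(1.00783) + 126(1.00866) = 209.73322 u; Δm = 1.75652 u; E_B = 1636.2 MeV; E_B/A = 7.866 MeV
tungsten-184 has the higher binding energy per nucleon, so it is the more tightly bound nucleus.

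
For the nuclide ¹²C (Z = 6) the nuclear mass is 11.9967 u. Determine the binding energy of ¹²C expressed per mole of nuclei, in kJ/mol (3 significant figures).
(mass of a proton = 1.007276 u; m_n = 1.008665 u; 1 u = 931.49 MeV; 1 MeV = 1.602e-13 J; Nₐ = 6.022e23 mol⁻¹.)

Total constituent mass: 6 × 1.007276 + 6 × 1.008665 = 12.095646 u
The mass defect is 12.095646 − 11.9967 = 0.098946 u.
E_B = 0.098946 × 931.49 = 92.1672 MeV
Per nucleus in joules: 92.1672 MeV × 1.602e-13 J/MeV = 1.4765e-11 J
Per mole: 1.4765e-11 J × 6.022e23 mol⁻¹ = 8.8915e+12 J/mol

8.89e+09 kJ/mol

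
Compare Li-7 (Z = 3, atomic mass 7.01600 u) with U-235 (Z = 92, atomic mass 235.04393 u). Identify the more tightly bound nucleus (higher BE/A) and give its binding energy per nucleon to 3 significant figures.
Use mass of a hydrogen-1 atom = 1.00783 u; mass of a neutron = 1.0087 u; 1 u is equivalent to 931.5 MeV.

Li-7: Σm = 3(1.00783) + 4(1.0087) = 7.05829 u; Δm = 0.04229 u; E_B = 39.393 MeV; E_B/A = 5.628 MeV
U-235: Σm = 92(1.00783) + 143(1.0087) = 236.96446 u; Δm = 1.92053 u; E_B = 1789.0 MeV; E_B/A = 7.613 MeV
U-235 has the higher binding energy per nucleon, so it is the more tightly bound nucleus.

U-235; 7.61 MeV/nucleon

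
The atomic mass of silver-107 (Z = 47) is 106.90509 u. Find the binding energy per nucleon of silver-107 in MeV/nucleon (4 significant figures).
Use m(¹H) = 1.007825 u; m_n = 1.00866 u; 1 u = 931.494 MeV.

Total constituent mass: 47 × 1.007825 + 60 × 1.00866 = 107.887375 u
Mass defect Δm = 107.887375 − 106.90509 = 0.982285 u
E_B = 0.982285 × 931.494 = 914.993 MeV
BE/A = 914.993 MeV / 107 = 8.551 MeV/nucleon

8.551 MeV/nucleon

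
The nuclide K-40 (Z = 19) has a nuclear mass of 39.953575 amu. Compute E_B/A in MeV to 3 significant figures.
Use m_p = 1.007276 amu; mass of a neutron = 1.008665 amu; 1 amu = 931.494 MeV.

Σm = 19·m_p + 21·m_n = 19.138244 + 21.181965 = 40.320209 amu
Mass defect Δm = 40.320209 − 39.953575 = 0.366634 amu
E_B = 0.366634 × 931.494 = 341.517 MeV
Per nucleon: 341.517 / 40 = 8.538 MeV

8.54 MeV/nucleon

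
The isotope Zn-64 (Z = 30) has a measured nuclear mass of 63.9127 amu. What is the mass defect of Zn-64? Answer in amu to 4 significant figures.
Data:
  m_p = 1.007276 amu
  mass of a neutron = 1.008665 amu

Z = 30, so N = A − Z = 64 − 30 = 34.
Mass of separated nucleons = 30(1.007276) + 34(1.008665) = 30.218280 + 34.294610 = 64.512890 amu
Δm = 64.512890 − 63.9127 = 0.600190 amu

0.6002 amu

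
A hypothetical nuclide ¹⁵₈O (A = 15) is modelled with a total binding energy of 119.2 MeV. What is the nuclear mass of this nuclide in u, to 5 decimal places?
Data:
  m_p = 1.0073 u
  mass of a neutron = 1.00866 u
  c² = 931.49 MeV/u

14.99105 u

Mass defect = 119.2 MeV / (931.49 MeV/u) = 0.1279670 u
Constituent mass = 8(1.0073) + 7(1.00866) = 15.11902 u
Nuclear mass = 15.11902 − 0.1279670 = 14.9910530 u ≈ 14.99105 u (to 5 decimal places)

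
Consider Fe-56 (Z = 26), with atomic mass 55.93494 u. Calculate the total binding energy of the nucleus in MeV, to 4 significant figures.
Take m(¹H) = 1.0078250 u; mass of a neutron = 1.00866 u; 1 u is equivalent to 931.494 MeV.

With 26 protons and 30 neutrons (A = 56):
Mass of separated nucleons = 26(1.0078250) + 30(1.00866) = 26.2034500 + 30.25980 = 56.4632500 u
Mass defect Δm = 56.4632500 − 55.93494 = 0.5283100 u
Binding energy = Δm·c² = 0.5283100 × 931.494 MeV/u = 492.118 MeV

492.1 MeV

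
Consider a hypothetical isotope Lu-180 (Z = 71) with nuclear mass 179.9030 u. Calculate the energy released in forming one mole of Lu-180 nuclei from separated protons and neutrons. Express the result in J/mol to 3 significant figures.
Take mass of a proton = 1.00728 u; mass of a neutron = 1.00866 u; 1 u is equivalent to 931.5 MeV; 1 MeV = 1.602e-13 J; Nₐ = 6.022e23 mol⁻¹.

Z = 71, so N = A − Z = 180 − 71 = 109.
Mass of separated nucleons = 71(1.00728) + 109(1.00866) = 71.51688 + 109.94394 = 181.46082 u
The mass defect is 181.46082 − 179.9030 = 1.55782 u.
E_B = 1.55782 × 931.5 = 1451.11 MeV
Per nucleus in joules: 1451.11 MeV × 1.602e-13 J/MeV = 2.3247e-10 J
Per mole: 2.3247e-10 J × 6.022e23 mol⁻¹ = 1.3999e+14 J/mol

1.40e+14 J/mol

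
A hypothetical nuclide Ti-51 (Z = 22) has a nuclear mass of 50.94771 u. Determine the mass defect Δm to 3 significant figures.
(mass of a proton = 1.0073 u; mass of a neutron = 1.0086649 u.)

0.464 u

Σm = 22·m_p + 29·m_n = 22.1606 + 29.2512821 = 51.4118821 u
Δm = 51.4118821 − 50.94771 = 0.4641721 u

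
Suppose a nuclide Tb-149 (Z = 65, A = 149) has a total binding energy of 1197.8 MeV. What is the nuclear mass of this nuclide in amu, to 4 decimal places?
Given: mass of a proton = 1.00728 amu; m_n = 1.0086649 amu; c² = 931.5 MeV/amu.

148.9152 amu

Mass defect = 1197.8 MeV / (931.5 MeV/amu) = 1.285883 amu
Constituent mass = 65(1.00728) + 84(1.0086649) = 150.2010516 amu
Nuclear mass = 150.2010516 − 1.285883 = 148.9151686 amu ≈ 148.9152 amu (to 4 decimal places)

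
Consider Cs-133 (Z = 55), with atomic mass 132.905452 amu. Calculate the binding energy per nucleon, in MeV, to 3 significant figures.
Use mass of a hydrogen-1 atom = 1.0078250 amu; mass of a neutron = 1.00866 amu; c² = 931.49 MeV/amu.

Z = 55, so N = A − Z = 133 − 55 = 78.
Σm = 55·m(¹H) + 78·m_n = 55.4303750 + 78.67548 = 134.1058550 amu
The mass defect is 134.1058550 − 132.905452 = 1.2004030 amu.
E_B = 1.2004030 × 931.49 = 1118.16 MeV
BE/A = 1118.16 MeV / 133 = 8.407 MeV/nucleon

8.41 MeV/nucleon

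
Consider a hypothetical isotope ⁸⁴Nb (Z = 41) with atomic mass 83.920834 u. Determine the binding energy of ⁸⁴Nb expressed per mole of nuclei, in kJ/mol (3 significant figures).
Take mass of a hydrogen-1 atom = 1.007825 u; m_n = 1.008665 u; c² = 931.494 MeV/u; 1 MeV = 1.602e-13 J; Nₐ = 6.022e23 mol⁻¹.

With 41 protons and 43 neutrons (A = 84):
Mass of separated nucleons = 41(1.007825) + 43(1.008665) = 41.320825 + 43.372595 = 84.693420 u
Δm = 84.693420 − 83.920834 = 0.772586 u
E_B = 0.772586 × 931.494 = 719.659 MeV
Per nucleus in joules: 719.659 MeV × 1.602e-13 J/MeV = 1.1529e-10 J
Per mole: 1.1529e-10 J × 6.022e23 mol⁻¹ = 6.9428e+13 J/mol

6.94e+10 kJ/mol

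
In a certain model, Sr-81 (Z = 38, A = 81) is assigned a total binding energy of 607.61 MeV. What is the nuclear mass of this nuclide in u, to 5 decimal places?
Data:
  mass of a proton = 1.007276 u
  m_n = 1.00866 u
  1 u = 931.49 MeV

Mass defect = 607.61 MeV / (931.49 MeV/u) = 0.6522990 u
Constituent mass = 38(1.007276) + 43(1.00866) = 81.648868 u
Nuclear mass = 81.648868 − 0.6522990 = 80.9965690 u ≈ 80.99657 u (to 5 decimal places)

80.99657 u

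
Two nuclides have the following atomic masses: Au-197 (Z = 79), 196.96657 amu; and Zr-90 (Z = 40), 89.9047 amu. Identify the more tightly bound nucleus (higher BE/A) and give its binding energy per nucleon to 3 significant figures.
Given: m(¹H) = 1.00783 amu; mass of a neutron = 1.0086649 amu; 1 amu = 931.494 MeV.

Au-197: Σm = 79(1.00783) + 118(1.0086649) = 198.6410282 amu; Δm = 1.6744582 amu; E_B = 1559.75 MeV; E_B/A = 7.918 MeV
Zr-90: Σm = 40(1.00783) + 50(1.0086649) = 90.7464450 amu; Δm = 0.8417450 amu; E_B = 784.08 MeV; E_B/A = 8.712 MeV
Zr-90 has the higher binding energy per nucleon, so it is the more tightly bound nucleus.

Zr-90; 8.71 MeV/nucleon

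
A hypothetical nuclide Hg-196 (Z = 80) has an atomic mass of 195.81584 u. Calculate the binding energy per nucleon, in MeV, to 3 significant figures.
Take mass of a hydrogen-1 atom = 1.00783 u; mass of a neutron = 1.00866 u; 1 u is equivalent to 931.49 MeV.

Σm = 80·m(¹H) + 116·m_n = 80.62640 + 117.00456 = 197.63096 u
Δm = 197.63096 − 195.81584 = 1.81512 u
Converting to energy: 1.81512 u × 931.49 MeV/u = 1690.77 MeV
Dividing by A = 196 gives 8.626 MeV per nucleon.

8.63 MeV/nucleon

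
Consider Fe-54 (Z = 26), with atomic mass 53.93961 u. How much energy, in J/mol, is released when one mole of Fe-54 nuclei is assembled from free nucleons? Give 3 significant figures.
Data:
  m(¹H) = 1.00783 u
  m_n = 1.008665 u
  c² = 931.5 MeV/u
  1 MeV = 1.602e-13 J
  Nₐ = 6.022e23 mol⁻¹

4.55e+13 J/mol

Z = 26, so N = A − Z = 54 − 26 = 28.
Σm = 26·m(¹H) + 28·m_n = 26.20358 + 28.242620 = 54.446200 u
Δm = 54.446200 − 53.93961 = 0.506590 u
Converting to energy: 0.506590 u × 931.5 MeV/u = 471.889 MeV
Per nucleus in joules: 471.889 MeV × 1.602e-13 J/MeV = 7.5597e-11 J
Per mole: 7.5597e-11 J × 6.022e23 mol⁻¹ = 4.5525e+13 J/mol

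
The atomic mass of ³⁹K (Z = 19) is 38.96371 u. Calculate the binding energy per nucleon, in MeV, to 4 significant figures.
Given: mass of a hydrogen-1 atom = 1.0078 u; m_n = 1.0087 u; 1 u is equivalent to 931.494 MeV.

8.562 MeV/nucleon

With 19 protons and 20 neutrons (A = 39):
Total constituent mass: 19 × 1.0078 + 20 × 1.0087 = 39.3222 u
Δm = 39.3222 − 38.96371 = 0.35849 u
Binding energy = Δm·c² = 0.35849 × 931.494 MeV/u = 333.931 MeV
BE/A = 333.931 MeV / 39 = 8.562 MeV/nucleon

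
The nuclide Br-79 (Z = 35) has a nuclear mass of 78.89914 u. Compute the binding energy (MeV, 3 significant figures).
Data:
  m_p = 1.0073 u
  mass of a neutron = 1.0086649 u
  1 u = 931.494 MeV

Z = 35, so N = A − Z = 79 − 35 = 44.
Σm = 35·m_p + 44·m_n = 35.2555 + 44.3812556 = 79.6367556 u
The mass defect is 79.6367556 − 78.89914 = 0.7376156 u.
Converting to energy: 0.7376156 u × 931.494 MeV/u = 687.085 MeV

687 MeV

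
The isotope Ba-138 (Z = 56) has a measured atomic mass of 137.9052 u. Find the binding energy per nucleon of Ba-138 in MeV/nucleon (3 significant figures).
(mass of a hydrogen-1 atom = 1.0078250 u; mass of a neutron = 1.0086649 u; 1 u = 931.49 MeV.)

Z = 56, so N = A − Z = 138 − 56 = 82.
Total constituent mass: 56 × 1.0078250 + 82 × 1.0086649 = 139.1487218 u
Δm = 139.1487218 − 137.9052 = 1.2435218 u
E_B = 1.2435218 × 931.49 = 1158.33 MeV
Per nucleon: 1158.33 / 138 = 8.394 MeV

8.39 MeV/nucleon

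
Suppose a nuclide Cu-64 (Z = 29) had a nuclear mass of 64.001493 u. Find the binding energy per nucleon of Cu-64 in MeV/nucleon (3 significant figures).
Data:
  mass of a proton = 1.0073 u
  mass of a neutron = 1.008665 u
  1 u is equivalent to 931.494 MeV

7.47 MeV/nucleon

Z = 29, so N = A − Z = 64 − 29 = 35.
Mass of separated nucleons = 29(1.0073) + 35(1.008665) = 29.2117 + 35.303275 = 64.514975 u
Δm = 64.514975 − 64.001493 = 0.513482 u
Converting to energy: 0.513482 u × 931.494 MeV/u = 478.305 MeV
Per nucleon: 478.305 / 64 = 7.474 MeV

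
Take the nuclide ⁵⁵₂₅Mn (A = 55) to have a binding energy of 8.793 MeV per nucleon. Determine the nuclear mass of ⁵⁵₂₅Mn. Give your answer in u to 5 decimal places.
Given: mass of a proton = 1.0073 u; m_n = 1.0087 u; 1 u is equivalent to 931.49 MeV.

Total binding energy = 55 × 8.793 = 483.615 MeV
Mass defect = 483.615 MeV / (931.49 MeV/u) = 0.5191843 u
Constituent mass = 25(1.0073) + 30(1.0087) = 55.4435 u
Nuclear mass = 55.4435 − 0.5191843 = 54.9243157 u ≈ 54.92432 u (to 5 decimal places)

54.92432 u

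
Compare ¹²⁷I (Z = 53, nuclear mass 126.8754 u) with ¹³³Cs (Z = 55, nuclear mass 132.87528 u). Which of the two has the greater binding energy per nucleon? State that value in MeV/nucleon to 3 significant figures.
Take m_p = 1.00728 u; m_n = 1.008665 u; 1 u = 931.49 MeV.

¹²⁷I: Σm = 53(1.00728) + 74(1.008665) = 128.027050 u; Δm = 1.151650 u; E_B = 1072.8 MeV; E_B/A = 8.447 MeV
¹³³Cs: Σm = 55(1.00728) + 78(1.008665) = 134.076270 u; Δm = 1.200990 u; E_B = 1118.7 MeV; E_B/A = 8.411 MeV
¹²⁷I has the higher binding energy per nucleon, so it is the more tightly bound nucleus.

¹²⁷I; 8.45 MeV/nucleon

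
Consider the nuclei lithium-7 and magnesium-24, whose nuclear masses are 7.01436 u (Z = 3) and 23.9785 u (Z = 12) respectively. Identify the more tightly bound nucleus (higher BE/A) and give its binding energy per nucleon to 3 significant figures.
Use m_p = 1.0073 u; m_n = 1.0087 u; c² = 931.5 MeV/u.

magnesium-24; 8.29 MeV/nucleon

lithium-7: Σm = 3(1.0073) + 4(1.0087) = 7.0567 u; Δm = 0.04234 u; E_B = 39.440 MeV; E_B/A = 5.634 MeV
magnesium-24: Σm = 12(1.0073) + 12(1.0087) = 24.1920 u; Δm = 0.2135 u; E_B = 198.875 MeV; E_B/A = 8.286 MeV
magnesium-24 has the higher binding energy per nucleon, so it is the more tightly bound nucleus.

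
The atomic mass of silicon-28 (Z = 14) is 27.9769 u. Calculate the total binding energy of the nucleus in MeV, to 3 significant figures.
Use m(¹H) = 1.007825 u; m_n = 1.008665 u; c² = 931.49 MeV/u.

With 14 protons and 14 neutrons (A = 28):
Σm = 14·m(¹H) + 14·m_n = 14.109550 + 14.121310 = 28.230860 u
Mass defect Δm = 28.230860 − 27.9769 = 0.253960 u
E_B = 0.253960 × 931.49 = 236.561 MeV

237 MeV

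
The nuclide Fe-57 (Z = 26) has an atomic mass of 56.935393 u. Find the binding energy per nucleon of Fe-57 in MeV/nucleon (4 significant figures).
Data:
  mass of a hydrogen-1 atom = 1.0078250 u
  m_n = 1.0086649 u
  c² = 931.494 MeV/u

Z = 26, so N = A − Z = 57 − 26 = 31.
Σm = 26·m(¹H) + 31·m_n = 26.2034500 + 31.2686119 = 57.4720619 u
Δm = 57.4720619 − 56.935393 = 0.5366689 u
Binding energy = Δm·c² = 0.5366689 × 931.494 MeV/u = 499.904 MeV
BE/A = 499.904 MeV / 57 = 8.770 MeV/nucleon

8.770 MeV/nucleon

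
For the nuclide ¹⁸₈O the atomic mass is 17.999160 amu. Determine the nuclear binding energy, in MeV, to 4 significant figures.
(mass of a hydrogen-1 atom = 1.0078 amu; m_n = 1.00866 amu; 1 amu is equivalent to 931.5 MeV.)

139.6 MeV

Total constituent mass: 8 × 1.0078 + 10 × 1.00866 = 18.14900 amu
The mass defect is 18.14900 − 17.999160 = 0.149840 amu.
E_B = 0.149840 × 931.5 = 139.576 MeV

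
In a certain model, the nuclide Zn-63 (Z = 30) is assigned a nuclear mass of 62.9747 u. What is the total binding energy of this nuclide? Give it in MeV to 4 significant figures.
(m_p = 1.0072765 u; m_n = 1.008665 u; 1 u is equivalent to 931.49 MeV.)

Z = 30, so N = A − Z = 63 − 30 = 33.
Mass of separated nucleons = 30(1.0072765) + 33(1.008665) = 30.2182950 + 33.285945 = 63.5042400 u
The mass defect is 63.5042400 − 62.9747 = 0.5295400 u.
E_B = 0.5295400 × 931.49 = 493.261 MeV

493.3 MeV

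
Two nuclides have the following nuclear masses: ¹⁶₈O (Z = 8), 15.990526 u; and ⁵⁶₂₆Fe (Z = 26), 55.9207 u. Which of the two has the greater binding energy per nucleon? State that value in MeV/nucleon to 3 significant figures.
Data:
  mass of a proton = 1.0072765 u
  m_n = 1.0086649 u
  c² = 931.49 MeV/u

¹⁶₈O: Σm = 8(1.0072765) + 8(1.0086649) = 16.1275312 u; Δm = 0.1370052 u; E_B = 127.62 MeV; E_B/A = 7.976 MeV
⁵⁶₂₆Fe: Σm = 26(1.0072765) + 30(1.0086649) = 56.4491360 u; Δm = 0.5284360 u; E_B = 492.23 MeV; E_B/A = 8.790 MeV
⁵⁶₂₆Fe has the higher binding energy per nucleon, so it is the more tightly bound nucleus.

⁵⁶₂₆Fe; 8.79 MeV/nucleon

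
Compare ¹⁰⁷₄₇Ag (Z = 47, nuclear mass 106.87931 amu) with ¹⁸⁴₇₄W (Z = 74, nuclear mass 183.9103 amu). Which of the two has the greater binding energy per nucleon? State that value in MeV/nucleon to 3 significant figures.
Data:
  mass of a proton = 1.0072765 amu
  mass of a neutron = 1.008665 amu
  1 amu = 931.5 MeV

¹⁰⁷₄₇Ag; 8.55 MeV/nucleon

¹⁰⁷₄₇Ag: Σm = 47(1.0072765) + 60(1.008665) = 107.8618955 amu; Δm = 0.9825855 amu; E_B = 915.28 MeV; E_B/A = 8.554 MeV
¹⁸⁴₇₄W: Σm = 74(1.0072765) + 110(1.008665) = 185.4916110 amu; Δm = 1.5813110 amu; E_B = 1473.0 MeV; E_B/A = 8.005 MeV
¹⁰⁷₄₇Ag has the higher binding energy per nucleon, so it is the more tightly bound nucleus.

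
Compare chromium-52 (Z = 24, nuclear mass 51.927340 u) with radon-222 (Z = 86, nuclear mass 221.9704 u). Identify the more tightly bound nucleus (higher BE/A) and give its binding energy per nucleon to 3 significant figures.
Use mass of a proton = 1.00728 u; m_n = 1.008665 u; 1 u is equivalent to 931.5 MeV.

chromium-52: Σm = 24(1.00728) + 28(1.008665) = 52.417340 u; Δm = 0.490000 u; E_B = 456.44 MeV; E_B/A = 8.778 MeV
radon-222: Σm = 86(1.00728) + 136(1.008665) = 223.804520 u; Δm = 1.834120 u; E_B = 1708.5 MeV; E_B/A = 7.696 MeV
chromium-52 has the higher binding energy per nucleon, so it is the more tightly bound nucleus.

chromium-52; 8.78 MeV/nucleon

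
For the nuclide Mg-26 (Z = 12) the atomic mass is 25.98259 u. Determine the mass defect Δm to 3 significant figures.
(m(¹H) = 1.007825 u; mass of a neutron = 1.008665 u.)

0.233 u

The nucleus contains 12 protons and 26 − 12 = 14 neutrons.
Σm = 12·m(¹H) + 14·m_n = 12.093900 + 14.121310 = 26.215210 u
The mass defect is 26.215210 − 25.98259 = 0.232620 u.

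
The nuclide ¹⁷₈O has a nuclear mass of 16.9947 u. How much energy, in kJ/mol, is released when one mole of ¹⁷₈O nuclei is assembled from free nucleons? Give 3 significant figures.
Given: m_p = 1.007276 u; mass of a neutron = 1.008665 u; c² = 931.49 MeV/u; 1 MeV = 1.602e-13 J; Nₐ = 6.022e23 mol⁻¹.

1.27e+10 kJ/mol

Mass of separated nucleons = 8(1.007276) + 9(1.008665) = 8.058208 + 9.077985 = 17.136193 u
Δm = 17.136193 − 16.9947 = 0.141493 u
E_B = 0.141493 × 931.49 = 131.799 MeV
Per nucleus in joules: 131.799 MeV × 1.602e-13 J/MeV = 2.1114e-11 J
Per mole: 2.1114e-11 J × 6.022e23 mol⁻¹ = 1.2715e+13 J/mol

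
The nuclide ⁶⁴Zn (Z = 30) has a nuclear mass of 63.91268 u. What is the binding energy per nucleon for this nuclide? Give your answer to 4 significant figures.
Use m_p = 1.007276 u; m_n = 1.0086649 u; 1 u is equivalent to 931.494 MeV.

8.736 MeV/nucleon

Z = 30, so N = A − Z = 64 − 30 = 34.
Σm = 30·m_p + 34·m_n = 30.218280 + 34.2946066 = 64.5128866 u
Mass defect Δm = 64.5128866 − 63.91268 = 0.6002066 u
E_B = 0.6002066 × 931.494 = 559.089 MeV
Per nucleon: 559.089 / 64 = 8.736 MeV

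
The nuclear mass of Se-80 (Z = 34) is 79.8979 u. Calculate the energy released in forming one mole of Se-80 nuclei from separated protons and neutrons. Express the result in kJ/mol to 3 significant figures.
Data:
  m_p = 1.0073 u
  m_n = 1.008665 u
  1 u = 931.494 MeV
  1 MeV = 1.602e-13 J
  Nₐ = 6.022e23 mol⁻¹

Z = 34, so N = A − Z = 80 − 34 = 46.
Σm = 34·m_p + 46·m_n = 34.2482 + 46.398590 = 80.646790 u
Mass defect Δm = 80.646790 − 79.8979 = 0.748890 u
Converting to energy: 0.748890 u × 931.494 MeV/u = 697.587 MeV
Per nucleus in joules: 697.587 MeV × 1.602e-13 J/MeV = 1.1175e-10 J
Per mole: 1.1175e-10 J × 6.022e23 mol⁻¹ = 6.7296e+13 J/mol

6.73e+10 kJ/mol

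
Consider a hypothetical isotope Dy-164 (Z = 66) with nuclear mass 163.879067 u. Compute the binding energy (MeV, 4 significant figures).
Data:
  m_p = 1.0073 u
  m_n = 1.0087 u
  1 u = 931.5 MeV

Z = 66, so N = A − Z = 164 − 66 = 98.
Σm = 66·m_p + 98·m_n = 66.4818 + 98.8526 = 165.3344 u
The mass defect is 165.3344 − 163.879067 = 1.455333 u.
E_B = 1.455333 × 931.5 = 1355.64 MeV

1356 MeV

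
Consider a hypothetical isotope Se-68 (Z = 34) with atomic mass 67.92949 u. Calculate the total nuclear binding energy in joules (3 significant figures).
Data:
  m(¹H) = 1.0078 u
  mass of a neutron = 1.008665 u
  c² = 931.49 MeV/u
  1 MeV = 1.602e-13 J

9.41e-11 J

Z = 34, so N = A − Z = 68 − 34 = 34.
Mass of separated nucleons = 34(1.0078) + 34(1.008665) = 34.2652 + 34.294610 = 68.559810 u
The mass defect is 68.559810 − 67.92949 = 0.630320 u.
Converting to energy: 0.630320 u × 931.49 MeV/u = 587.137 MeV
In joules: 587.137 MeV × 1.602e-13 J/MeV = 9.4059e-11 J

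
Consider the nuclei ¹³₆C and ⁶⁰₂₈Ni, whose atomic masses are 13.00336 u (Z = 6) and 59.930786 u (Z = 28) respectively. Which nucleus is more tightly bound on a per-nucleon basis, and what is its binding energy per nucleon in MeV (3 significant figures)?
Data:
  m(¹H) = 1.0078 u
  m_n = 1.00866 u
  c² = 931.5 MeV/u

¹³₆C: Σm = 6(1.0078) + 7(1.00866) = 13.10742 u; Δm = 0.10406 u; E_B = 96.932 MeV; E_B/A = 7.456 MeV
⁶⁰₂₈Ni: Σm = 28(1.0078) + 32(1.00866) = 60.49552 u; Δm = 0.564734 u; E_B = 526.0497 MeV; E_B/A = 8.767 MeV
⁶⁰₂₈Ni has the higher binding energy per nucleon, so it is the more tightly bound nucleus.

⁶⁰₂₈Ni; 8.77 MeV/nucleon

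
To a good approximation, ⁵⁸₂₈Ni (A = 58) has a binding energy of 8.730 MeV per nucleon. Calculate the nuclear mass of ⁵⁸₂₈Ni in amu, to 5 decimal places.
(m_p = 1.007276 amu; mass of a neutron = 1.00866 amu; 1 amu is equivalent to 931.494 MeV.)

57.91995 amu

Total binding energy = 58 × 8.730 = 506.340 MeV
Mass defect = 506.340 MeV / (931.494 MeV/amu) = 0.5435784 amu
Constituent mass = 28(1.007276) + 30(1.00866) = 58.463528 amu
Nuclear mass = 58.463528 − 0.5435784 = 57.9199496 amu ≈ 57.91995 amu (to 5 decimal places)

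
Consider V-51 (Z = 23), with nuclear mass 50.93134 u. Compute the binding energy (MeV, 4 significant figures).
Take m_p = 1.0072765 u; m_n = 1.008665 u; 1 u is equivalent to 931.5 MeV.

445.9 MeV

Σm = 23·m_p + 28·m_n = 23.1673595 + 28.242620 = 51.4099795 u
Δm = 51.4099795 − 50.93134 = 0.4786395 u
E_B = 0.4786395 × 931.5 = 445.853 MeV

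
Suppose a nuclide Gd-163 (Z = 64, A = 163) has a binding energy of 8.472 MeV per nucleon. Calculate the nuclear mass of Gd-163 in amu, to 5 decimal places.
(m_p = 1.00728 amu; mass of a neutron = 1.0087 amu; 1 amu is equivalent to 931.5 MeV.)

Total binding energy = 163 × 8.472 = 1380.936 MeV
Mass defect = 1380.936 MeV / (931.5 MeV/amu) = 1.4824863 amu
Constituent mass = 64(1.00728) + 99(1.0087) = 164.32722 amu
Nuclear mass = 164.32722 − 1.4824863 = 162.8447337 amu ≈ 162.84473 amu (to 5 decimal places)

162.84473 amu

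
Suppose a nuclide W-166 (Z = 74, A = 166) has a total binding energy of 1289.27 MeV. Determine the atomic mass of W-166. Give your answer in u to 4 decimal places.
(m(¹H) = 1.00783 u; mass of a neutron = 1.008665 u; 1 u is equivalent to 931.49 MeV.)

165.9925 u

Mass defect = 1289.27 MeV / (931.49 MeV/u) = 1.384094 u
Constituent mass = 74(1.00783) + 92(1.008665) = 167.376600 u
Atomic mass = 167.376600 − 1.384094 = 165.992506 u ≈ 165.9925 u (to 4 decimal places)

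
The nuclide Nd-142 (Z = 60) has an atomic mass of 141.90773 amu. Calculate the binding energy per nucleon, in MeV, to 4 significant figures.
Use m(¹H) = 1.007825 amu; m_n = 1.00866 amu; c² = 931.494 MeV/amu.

Total constituent mass: 60 × 1.007825 + 82 × 1.00866 = 143.179620 amu
Δm = 143.179620 − 141.90773 = 1.271890 amu
E_B = 1.271890 × 931.494 = 1184.76 MeV
Dividing by A = 142 gives 8.343 MeV per nucleon.

8.343 MeV/nucleon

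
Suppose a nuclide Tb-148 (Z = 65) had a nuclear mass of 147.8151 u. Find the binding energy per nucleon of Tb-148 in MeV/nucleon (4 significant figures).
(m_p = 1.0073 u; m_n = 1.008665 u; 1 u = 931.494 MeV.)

8.677 MeV/nucleon

With 65 protons and 83 neutrons (A = 148):
Σm = 65·m_p + 83·m_n = 65.4745 + 83.719195 = 149.193695 u
Δm = 149.193695 − 147.8151 = 1.378595 u
E_B = 1.378595 × 931.494 = 1284.15 MeV
Dividing by A = 148 gives 8.677 MeV per nucleon.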